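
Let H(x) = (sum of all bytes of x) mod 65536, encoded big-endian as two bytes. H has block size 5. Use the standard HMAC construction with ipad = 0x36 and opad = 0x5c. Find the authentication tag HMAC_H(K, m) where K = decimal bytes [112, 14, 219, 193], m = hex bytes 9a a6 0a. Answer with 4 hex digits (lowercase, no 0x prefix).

02e3

Key decimal bytes [112, 14, 219, 193] = 70 0e db c1 is 4 bytes ≤ B = 5; zero-pad to 5 bytes: K' = 70 0e db c1 00.
K' ⊕ ipad = 46 38 ed f7 36.  K' ⊕ opad = 2c 52 87 9d 5c.
Inner input = (K'⊕ipad) ∥ m = 46 38 ed f7 36 ∥ 9a a6 0a.
Inner hash: sum = 70+56+237+247+54+154+166+10 = 994 → 03 e2.
Outer input = (K'⊕opad) ∥ inner = 2c 52 87 9d 5c ∥ 03 e2.
Outer hash (tag): sum = 44+82+135+157+92+3+226 = 739 → 02 e3.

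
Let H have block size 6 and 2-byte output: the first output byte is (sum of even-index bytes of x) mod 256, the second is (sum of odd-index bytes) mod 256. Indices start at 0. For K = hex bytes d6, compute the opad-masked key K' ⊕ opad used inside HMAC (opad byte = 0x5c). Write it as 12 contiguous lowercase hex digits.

8a5c5c5c5c5c

Key hex bytes d6 is 1 byte ≤ B = 6; zero-pad to 6 bytes: K' = d6 00 00 00 00 00.
XOR each byte with 0x5c: d6⊕5c=8a, 00⊕5c=5c, 00⊕5c=5c, 00⊕5c=5c, 00⊕5c=5c, 00⊕5c=5c.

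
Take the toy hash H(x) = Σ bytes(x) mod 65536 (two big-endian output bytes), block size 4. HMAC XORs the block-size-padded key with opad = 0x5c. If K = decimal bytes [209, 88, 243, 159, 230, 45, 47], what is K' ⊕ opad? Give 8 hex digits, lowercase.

Key decimal bytes [209, 88, 243, 159, 230, 45, 47] = d1 58 f3 9f e6 2d 2f is 7 bytes > B = 4, so hash it first: H(key) = 03 fd, then zero-pad to 4 bytes: K' = 03 fd 00 00.
XOR each byte with 0x5c: 03⊕5c=5f, fd⊕5c=a1, 00⊕5c=5c, 00⊕5c=5c.

5fa15c5c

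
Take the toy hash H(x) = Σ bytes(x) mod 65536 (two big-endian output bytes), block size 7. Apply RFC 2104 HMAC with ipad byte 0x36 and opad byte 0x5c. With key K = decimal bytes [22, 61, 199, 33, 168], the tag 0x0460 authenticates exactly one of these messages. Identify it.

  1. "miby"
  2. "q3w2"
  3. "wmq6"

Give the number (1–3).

1

Key decimal bytes [22, 61, 199, 33, 168] = 16 3d c7 21 a8 is 5 bytes ≤ B = 7; zero-pad to 7 bytes: K' = 16 3d c7 21 a8 00 00.
K' ⊕ ipad = 20 0b f1 17 9e 36 36; K' ⊕ opad = 4a 61 9b 7d f4 5c 5c.
m1: inner = H(20 0b f1 17 9e 36 36 6d 69 62 79) = 03 ee; tag = H(4a 61 9b 7d f4 5c 5c 03 ee) = 0460 ← matches
m2: inner = H(20 0b f1 17 9e 36 36 71 33 77 32) = 03 8a; tag = H(4a 61 9b 7d f4 5c 5c 03 8a) = 03fc
m3: inner = H(20 0b f1 17 9e 36 36 77 6d 71 36) = 03 c8; tag = H(4a 61 9b 7d f4 5c 5c 03 c8) = 043a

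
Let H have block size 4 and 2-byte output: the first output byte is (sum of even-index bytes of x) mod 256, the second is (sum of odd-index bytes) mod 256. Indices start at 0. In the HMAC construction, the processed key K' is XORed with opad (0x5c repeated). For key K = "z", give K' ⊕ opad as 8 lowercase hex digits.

265c5c5c

Key "z" = 7a is 1 byte ≤ B = 4; zero-pad to 4 bytes: K' = 7a 00 00 00.
XOR each byte with 0x5c: 7a⊕5c=26, 00⊕5c=5c, 00⊕5c=5c, 00⊕5c=5c.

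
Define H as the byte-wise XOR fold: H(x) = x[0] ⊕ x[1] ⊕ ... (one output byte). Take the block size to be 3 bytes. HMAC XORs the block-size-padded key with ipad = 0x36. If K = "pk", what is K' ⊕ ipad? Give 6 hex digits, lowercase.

Key "pk" = 70 6b is 2 bytes ≤ B = 3; zero-pad to 3 bytes: K' = 70 6b 00.
XOR each byte with 0x36: 70⊕36=46, 6b⊕36=5d, 00⊕36=36.

465d36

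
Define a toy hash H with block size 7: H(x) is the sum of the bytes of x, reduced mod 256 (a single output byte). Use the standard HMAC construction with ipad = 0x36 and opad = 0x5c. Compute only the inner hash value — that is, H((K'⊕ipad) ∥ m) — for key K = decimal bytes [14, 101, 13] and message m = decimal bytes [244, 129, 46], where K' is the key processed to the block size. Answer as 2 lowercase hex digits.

41

Key decimal bytes [14, 101, 13] = 0e 65 0d is 3 bytes ≤ B = 7; zero-pad to 7 bytes: K' = 0e 65 0d 00 00 00 00.
K' ⊕ ipad = 38 53 3b 36 36 36 36.
Inner input = 38 53 3b 36 36 36 36 ∥ f4 81 2e.
Inner hash: sum = 56+83+59+54+54+54+54+244+129+46 = 833; mod 256 = 65 → 41.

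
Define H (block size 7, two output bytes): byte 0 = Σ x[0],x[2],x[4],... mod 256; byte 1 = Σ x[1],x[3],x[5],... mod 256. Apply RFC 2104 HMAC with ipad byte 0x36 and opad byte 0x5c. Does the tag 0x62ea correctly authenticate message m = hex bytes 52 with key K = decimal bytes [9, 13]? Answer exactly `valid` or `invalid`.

Key decimal bytes [9, 13] = 09 0d is 2 bytes ≤ B = 7; zero-pad to 7 bytes: K' = 09 0d 00 00 00 00 00.
K' ⊕ ipad = 3f 3b 36 36 36 36 36; K' ⊕ opad = 55 51 5c 5c 5c 5c 5c.
Inner hash: even-index sum = 225 mod 256 = 225; odd-index sum = 249 mod 256 = 249 → e1 f9.
Outer hash (recomputed tag): even-index sum = 610 mod 256 = 98; odd-index sum = 490 mod 256 = 234 → 62 ea.
Recomputed tag = 62ea; claimed = 62ea → match.

valid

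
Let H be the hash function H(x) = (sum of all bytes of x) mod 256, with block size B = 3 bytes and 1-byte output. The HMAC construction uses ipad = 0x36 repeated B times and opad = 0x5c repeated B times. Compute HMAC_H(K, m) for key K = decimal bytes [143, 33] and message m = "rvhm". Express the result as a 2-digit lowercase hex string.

Key decimal bytes [143, 33] = 8f 21 is 2 bytes ≤ B = 3; zero-pad to 3 bytes: K' = 8f 21 00.
K' ⊕ ipad = b9 17 36.  K' ⊕ opad = d3 7d 5c.
Inner input = (K'⊕ipad) ∥ m = b9 17 36 ∥ 72 76 68 6d.
Inner hash: sum = 185+23+54+114+118+104+109 = 707; mod 256 = 195 → c3.
Outer input = (K'⊕opad) ∥ inner = d3 7d 5c ∥ c3.
Outer hash (tag): sum = 211+125+92+195 = 623; mod 256 = 111 → 6f.

6f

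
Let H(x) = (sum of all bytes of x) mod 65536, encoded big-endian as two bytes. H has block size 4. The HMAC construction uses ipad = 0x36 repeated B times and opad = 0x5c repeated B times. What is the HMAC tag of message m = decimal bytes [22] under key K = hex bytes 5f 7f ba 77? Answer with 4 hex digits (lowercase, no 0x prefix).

Key hex bytes 5f 7f ba 77 is exactly B = 4 bytes: K' = 5f 7f ba 77.
K' ⊕ ipad = 69 49 8c 41.  K' ⊕ opad = 03 23 e6 2b.
Inner input = (K'⊕ipad) ∥ m = 69 49 8c 41 ∥ 16.
Inner hash: sum = 105+73+140+65+22 = 405 → 01 95.
Outer input = (K'⊕opad) ∥ inner = 03 23 e6 2b ∥ 01 95.
Outer hash (tag): sum = 3+35+230+43+1+149 = 461 → 01 cd.

01cd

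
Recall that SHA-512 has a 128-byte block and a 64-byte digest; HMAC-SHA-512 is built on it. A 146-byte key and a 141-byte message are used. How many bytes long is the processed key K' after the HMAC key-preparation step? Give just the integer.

Key is 146 > 128 bytes, so it is hashed to 64 bytes then zero-padded to 128: |K'| = 128.

128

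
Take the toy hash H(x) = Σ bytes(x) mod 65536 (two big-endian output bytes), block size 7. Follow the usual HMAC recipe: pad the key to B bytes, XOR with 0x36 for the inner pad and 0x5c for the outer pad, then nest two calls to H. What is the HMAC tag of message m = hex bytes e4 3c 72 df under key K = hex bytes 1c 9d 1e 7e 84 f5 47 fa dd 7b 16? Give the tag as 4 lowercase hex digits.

Key hex bytes 1c 9d 1e 7e 84 f5 47 fa dd 7b 16 is 11 bytes > B = 7, so hash it first: H(key) = 05 7d, then zero-pad to 7 bytes: K' = 05 7d 00 00 00 00 00.
K' ⊕ ipad = 33 4b 36 36 36 36 36.  K' ⊕ opad = 59 21 5c 5c 5c 5c 5c.
Inner input = (K'⊕ipad) ∥ m = 33 4b 36 36 36 36 36 ∥ e4 3c 72 df.
Inner hash: sum = 51+75+54+54+54+54+54+228+60+114+223 = 1021 → 03 fd.
Outer input = (K'⊕opad) ∥ inner = 59 21 5c 5c 5c 5c 5c ∥ 03 fd.
Outer hash (tag): sum = 89+33+92+92+92+92+92+3+253 = 838 → 03 46.

0346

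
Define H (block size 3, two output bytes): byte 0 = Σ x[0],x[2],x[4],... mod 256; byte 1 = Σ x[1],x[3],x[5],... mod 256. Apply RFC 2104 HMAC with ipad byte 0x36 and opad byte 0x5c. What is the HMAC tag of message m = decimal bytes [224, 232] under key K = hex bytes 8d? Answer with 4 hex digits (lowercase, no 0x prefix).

4335

Key hex bytes 8d is 1 byte ≤ B = 3; zero-pad to 3 bytes: K' = 8d 00 00.
K' ⊕ ipad = bb 36 36.  K' ⊕ opad = d1 5c 5c.
Inner input = (K'⊕ipad) ∥ m = bb 36 36 ∥ e0 e8.
Inner hash: even-index sum = 473 mod 256 = 217; odd-index sum = 278 mod 256 = 22 → d9 16.
Outer input = (K'⊕opad) ∥ inner = d1 5c 5c ∥ d9 16.
Outer hash (tag): even-index sum = 323 mod 256 = 67; odd-index sum = 309 mod 256 = 53 → 43 35.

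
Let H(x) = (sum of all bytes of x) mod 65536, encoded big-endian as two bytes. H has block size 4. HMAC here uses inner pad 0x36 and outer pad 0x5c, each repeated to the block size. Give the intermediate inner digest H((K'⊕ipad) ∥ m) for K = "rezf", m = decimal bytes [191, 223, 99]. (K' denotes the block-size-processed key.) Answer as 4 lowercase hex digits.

0334

Key "rezf" = 72 65 7a 66 is exactly B = 4 bytes: K' = 72 65 7a 66.
K' ⊕ ipad = 44 53 4c 50.
Inner input = 44 53 4c 50 ∥ bf df 63.
Inner hash: sum = 68+83+76+80+191+223+99 = 820 → 03 34.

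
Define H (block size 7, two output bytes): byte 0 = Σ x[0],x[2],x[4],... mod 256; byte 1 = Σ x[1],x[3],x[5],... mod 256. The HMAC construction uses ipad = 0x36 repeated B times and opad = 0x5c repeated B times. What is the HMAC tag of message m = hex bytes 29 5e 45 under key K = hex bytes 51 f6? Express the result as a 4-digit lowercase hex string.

bbc9

Key hex bytes 51 f6 is 2 bytes ≤ B = 7; zero-pad to 7 bytes: K' = 51 f6 00 00 00 00 00.
K' ⊕ ipad = 67 c0 36 36 36 36 36.  K' ⊕ opad = 0d aa 5c 5c 5c 5c 5c.
Inner input = (K'⊕ipad) ∥ m = 67 c0 36 36 36 36 36 ∥ 29 5e 45.
Inner hash: even-index sum = 359 mod 256 = 103; odd-index sum = 410 mod 256 = 154 → 67 9a.
Outer input = (K'⊕opad) ∥ inner = 0d aa 5c 5c 5c 5c 5c ∥ 67 9a.
Outer hash (tag): even-index sum = 443 mod 256 = 187; odd-index sum = 457 mod 256 = 201 → bb c9.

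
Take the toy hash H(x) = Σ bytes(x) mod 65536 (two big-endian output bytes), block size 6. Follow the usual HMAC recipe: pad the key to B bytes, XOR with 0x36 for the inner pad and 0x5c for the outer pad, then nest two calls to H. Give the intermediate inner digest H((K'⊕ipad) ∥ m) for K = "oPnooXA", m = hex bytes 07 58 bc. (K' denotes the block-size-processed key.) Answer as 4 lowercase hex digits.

Key "oPnooXA" = 6f 50 6e 6f 6f 58 41 is 7 bytes > B = 6, so hash it first: H(key) = 02 a4, then zero-pad to 6 bytes: K' = 02 a4 00 00 00 00.
K' ⊕ ipad = 34 92 36 36 36 36.
Inner input = 34 92 36 36 36 36 ∥ 07 58 bc.
Inner hash: sum = 52+146+54+54+54+54+7+88+188 = 697 → 02 b9.

02b9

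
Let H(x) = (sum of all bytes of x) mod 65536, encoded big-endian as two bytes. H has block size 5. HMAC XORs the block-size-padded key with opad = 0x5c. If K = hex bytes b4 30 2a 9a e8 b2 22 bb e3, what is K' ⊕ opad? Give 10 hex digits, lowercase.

595e5c5c5c

Key hex bytes b4 30 2a 9a e8 b2 22 bb e3 is 9 bytes > B = 5, so hash it first: H(key) = 05 02, then zero-pad to 5 bytes: K' = 05 02 00 00 00.
XOR each byte with 0x5c: 05⊕5c=59, 02⊕5c=5e, 00⊕5c=5c, 00⊕5c=5c, 00⊕5c=5c.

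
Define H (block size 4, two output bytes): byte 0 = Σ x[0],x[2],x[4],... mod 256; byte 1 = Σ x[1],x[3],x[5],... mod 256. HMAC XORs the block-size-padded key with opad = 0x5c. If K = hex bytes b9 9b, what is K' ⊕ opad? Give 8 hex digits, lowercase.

Key hex bytes b9 9b is 2 bytes ≤ B = 4; zero-pad to 4 bytes: K' = b9 9b 00 00.
XOR each byte with 0x5c: b9⊕5c=e5, 9b⊕5c=c7, 00⊕5c=5c, 00⊕5c=5c.

e5c75c5c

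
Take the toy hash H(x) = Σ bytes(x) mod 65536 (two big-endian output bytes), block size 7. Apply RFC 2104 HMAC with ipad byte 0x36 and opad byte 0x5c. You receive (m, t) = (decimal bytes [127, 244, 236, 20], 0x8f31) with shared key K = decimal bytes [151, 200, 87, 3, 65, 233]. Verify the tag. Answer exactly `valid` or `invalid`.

invalid

Key decimal bytes [151, 200, 87, 3, 65, 233] = 97 c8 57 03 41 e9 is 6 bytes ≤ B = 7; zero-pad to 7 bytes: K' = 97 c8 57 03 41 e9 00.
K' ⊕ ipad = a1 fe 61 35 77 df 36; K' ⊕ opad = cb 94 0b 5f 1d b5 5c.
Inner hash: sum = 161+254+97+53+119+223+54+127+244+236+20 = 1588 → 06 34.
Outer hash (recomputed tag): sum = 203+148+11+95+29+181+92+6+52 = 817 → 03 31.
Recomputed tag = 0331; claimed = 8f31 → mismatch.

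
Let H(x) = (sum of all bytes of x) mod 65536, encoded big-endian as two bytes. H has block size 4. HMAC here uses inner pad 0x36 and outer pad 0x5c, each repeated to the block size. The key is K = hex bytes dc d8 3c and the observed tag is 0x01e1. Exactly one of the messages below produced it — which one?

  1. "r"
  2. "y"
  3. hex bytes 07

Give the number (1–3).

Key hex bytes dc d8 3c is 3 bytes ≤ B = 4; zero-pad to 4 bytes: K' = dc d8 3c 00.
K' ⊕ ipad = ea ee 0a 36; K' ⊕ opad = 80 84 60 5c.
m1: inner = H(ea ee 0a 36 72) = 02 8a; tag = H(80 84 60 5c 02 8a) = 024c
m2: inner = H(ea ee 0a 36 79) = 02 91; tag = H(80 84 60 5c 02 91) = 0253
m3: inner = H(ea ee 0a 36 07) = 02 1f; tag = H(80 84 60 5c 02 1f) = 01e1 ← matches

3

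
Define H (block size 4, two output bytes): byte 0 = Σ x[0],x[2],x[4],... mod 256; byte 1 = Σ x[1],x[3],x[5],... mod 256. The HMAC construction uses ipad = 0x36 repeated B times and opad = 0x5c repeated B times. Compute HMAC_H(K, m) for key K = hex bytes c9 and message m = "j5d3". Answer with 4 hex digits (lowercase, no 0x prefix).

f48c

Key hex bytes c9 is 1 byte ≤ B = 4; zero-pad to 4 bytes: K' = c9 00 00 00.
K' ⊕ ipad = ff 36 36 36.  K' ⊕ opad = 95 5c 5c 5c.
Inner input = (K'⊕ipad) ∥ m = ff 36 36 36 ∥ 6a 35 64 33.
Inner hash: even-index sum = 515 mod 256 = 3; odd-index sum = 212 mod 256 = 212 → 03 d4.
Outer input = (K'⊕opad) ∥ inner = 95 5c 5c 5c ∥ 03 d4.
Outer hash (tag): even-index sum = 244 mod 256 = 244; odd-index sum = 396 mod 256 = 140 → f4 8c.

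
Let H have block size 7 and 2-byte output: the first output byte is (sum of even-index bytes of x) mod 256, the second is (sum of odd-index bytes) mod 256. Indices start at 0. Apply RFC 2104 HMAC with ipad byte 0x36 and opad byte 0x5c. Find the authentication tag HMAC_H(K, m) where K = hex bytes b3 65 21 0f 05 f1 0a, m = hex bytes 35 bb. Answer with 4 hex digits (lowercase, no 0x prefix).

Key hex bytes b3 65 21 0f 05 f1 0a is exactly B = 7 bytes: K' = b3 65 21 0f 05 f1 0a.
K' ⊕ ipad = 85 53 17 39 33 c7 3c.  K' ⊕ opad = ef 39 7d 53 59 ad 56.
Inner input = (K'⊕ipad) ∥ m = 85 53 17 39 33 c7 3c ∥ 35 bb.
Inner hash: even-index sum = 454 mod 256 = 198; odd-index sum = 392 mod 256 = 136 → c6 88.
Outer input = (K'⊕opad) ∥ inner = ef 39 7d 53 59 ad 56 ∥ c6 88.
Outer hash (tag): even-index sum = 675 mod 256 = 163; odd-index sum = 511 mod 256 = 255 → a3 ff.

a3ff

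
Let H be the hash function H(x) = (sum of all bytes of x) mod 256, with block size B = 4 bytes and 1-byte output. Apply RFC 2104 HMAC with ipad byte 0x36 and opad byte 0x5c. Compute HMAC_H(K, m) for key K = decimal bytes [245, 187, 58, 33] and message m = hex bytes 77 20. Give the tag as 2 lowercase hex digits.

Key decimal bytes [245, 187, 58, 33] = f5 bb 3a 21 is exactly B = 4 bytes: K' = f5 bb 3a 21.
K' ⊕ ipad = c3 8d 0c 17.  K' ⊕ opad = a9 e7 66 7d.
Inner input = (K'⊕ipad) ∥ m = c3 8d 0c 17 ∥ 77 20.
Inner hash: sum = 195+141+12+23+119+32 = 522; mod 256 = 10 → 0a.
Outer input = (K'⊕opad) ∥ inner = a9 e7 66 7d ∥ 0a.
Outer hash (tag): sum = 169+231+102+125+10 = 637; mod 256 = 125 → 7d.

7d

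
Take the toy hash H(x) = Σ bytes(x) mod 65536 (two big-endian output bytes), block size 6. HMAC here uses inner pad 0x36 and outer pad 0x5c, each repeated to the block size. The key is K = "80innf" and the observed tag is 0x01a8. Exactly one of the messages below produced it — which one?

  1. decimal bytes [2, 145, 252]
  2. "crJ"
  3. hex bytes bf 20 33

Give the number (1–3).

1

Key "80innf" = 38 30 69 6e 6e 66 is exactly B = 6 bytes: K' = 38 30 69 6e 6e 66.
K' ⊕ ipad = 0e 06 5f 58 58 50; K' ⊕ opad = 64 6c 35 32 32 3a.
m1: inner = H(0e 06 5f 58 58 50 02 91 fc) = 03 02; tag = H(64 6c 35 32 32 3a 03 02) = 01a8 ← matches
m2: inner = H(0e 06 5f 58 58 50 63 72 4a) = 02 92; tag = H(64 6c 35 32 32 3a 02 92) = 0237
m3: inner = H(0e 06 5f 58 58 50 bf 20 33) = 02 85; tag = H(64 6c 35 32 32 3a 02 85) = 022a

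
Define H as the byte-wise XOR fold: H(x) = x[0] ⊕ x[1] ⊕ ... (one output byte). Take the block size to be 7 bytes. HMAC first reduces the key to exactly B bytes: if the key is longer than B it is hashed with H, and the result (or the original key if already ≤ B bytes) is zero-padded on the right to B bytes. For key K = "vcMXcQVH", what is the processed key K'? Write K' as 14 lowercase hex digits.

|K| = 8 > B = 7, so first hash the key.
H(K): XOR 76⊕63⊕4d⊕58⊕63⊕51⊕56⊕48 = 2c.
Zero-pad H(K) = 2c to 7 bytes: K' = 2c 00 00 00 00 00 00.

2c000000000000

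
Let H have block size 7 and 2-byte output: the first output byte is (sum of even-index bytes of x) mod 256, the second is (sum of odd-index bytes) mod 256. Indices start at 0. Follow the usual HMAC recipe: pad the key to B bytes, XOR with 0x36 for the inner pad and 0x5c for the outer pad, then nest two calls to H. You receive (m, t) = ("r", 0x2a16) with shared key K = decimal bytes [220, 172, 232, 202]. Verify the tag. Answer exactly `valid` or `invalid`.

valid

Key decimal bytes [220, 172, 232, 202] = dc ac e8 ca is 4 bytes ≤ B = 7; zero-pad to 7 bytes: K' = dc ac e8 ca 00 00 00.
K' ⊕ ipad = ea 9a de fc 36 36 36; K' ⊕ opad = 80 f0 b4 96 5c 5c 5c.
Inner hash: even-index sum = 564 mod 256 = 52; odd-index sum = 574 mod 256 = 62 → 34 3e.
Outer hash (recomputed tag): even-index sum = 554 mod 256 = 42; odd-index sum = 534 mod 256 = 22 → 2a 16.
Recomputed tag = 2a16; claimed = 2a16 → match.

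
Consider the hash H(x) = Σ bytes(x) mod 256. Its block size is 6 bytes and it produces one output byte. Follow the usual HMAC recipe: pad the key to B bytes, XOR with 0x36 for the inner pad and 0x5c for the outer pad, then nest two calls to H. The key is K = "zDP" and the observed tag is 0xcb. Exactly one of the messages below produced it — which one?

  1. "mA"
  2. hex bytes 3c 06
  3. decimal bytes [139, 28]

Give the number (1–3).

Key "zDP" = 7a 44 50 is 3 bytes ≤ B = 6; zero-pad to 6 bytes: K' = 7a 44 50 00 00 00.
K' ⊕ ipad = 4c 72 66 36 36 36; K' ⊕ opad = 26 18 0c 5c 5c 5c.
m1: inner = H(4c 72 66 36 36 36 6d 41) = 74; tag = H(26 18 0c 5c 5c 5c 74) = d2
m2: inner = H(4c 72 66 36 36 36 3c 06) = 08; tag = H(26 18 0c 5c 5c 5c 08) = 66
m3: inner = H(4c 72 66 36 36 36 8b 1c) = 6d; tag = H(26 18 0c 5c 5c 5c 6d) = cb ← matches

3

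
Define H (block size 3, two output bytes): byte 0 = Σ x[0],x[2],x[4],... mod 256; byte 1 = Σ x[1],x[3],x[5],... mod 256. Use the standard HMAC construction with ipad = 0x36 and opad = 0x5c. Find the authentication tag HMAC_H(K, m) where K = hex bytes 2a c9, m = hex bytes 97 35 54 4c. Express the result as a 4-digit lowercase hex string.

bc68

Key hex bytes 2a c9 is 2 bytes ≤ B = 3; zero-pad to 3 bytes: K' = 2a c9 00.
K' ⊕ ipad = 1c ff 36.  K' ⊕ opad = 76 95 5c.
Inner input = (K'⊕ipad) ∥ m = 1c ff 36 ∥ 97 35 54 4c.
Inner hash: even-index sum = 211 mod 256 = 211; odd-index sum = 490 mod 256 = 234 → d3 ea.
Outer input = (K'⊕opad) ∥ inner = 76 95 5c ∥ d3 ea.
Outer hash (tag): even-index sum = 444 mod 256 = 188; odd-index sum = 360 mod 256 = 104 → bc 68.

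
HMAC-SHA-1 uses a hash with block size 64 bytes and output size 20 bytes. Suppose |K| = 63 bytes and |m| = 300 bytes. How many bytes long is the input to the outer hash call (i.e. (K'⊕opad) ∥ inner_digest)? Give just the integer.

Key is 63 ≤ 64 bytes, zero-padded: |K'| = 64.
Outer input = (K'⊕opad) ∥ H(inner) → 64 + 20 = 84 bytes.

84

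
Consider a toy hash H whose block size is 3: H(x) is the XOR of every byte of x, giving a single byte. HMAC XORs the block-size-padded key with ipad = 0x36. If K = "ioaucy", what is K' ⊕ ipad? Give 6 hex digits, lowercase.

Key "ioaucy" = 69 6f 61 75 63 79 is 6 bytes > B = 3, so hash it first: H(key) = 08, then zero-pad to 3 bytes: K' = 08 00 00.
XOR each byte with 0x36: 08⊕36=3e, 00⊕36=36, 00⊕36=36.

3e3636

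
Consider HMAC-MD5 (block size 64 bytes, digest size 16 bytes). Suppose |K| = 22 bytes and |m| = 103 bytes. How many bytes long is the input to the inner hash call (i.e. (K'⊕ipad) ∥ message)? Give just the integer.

167

Key is 22 ≤ 64 bytes, zero-padded: |K'| = 64.
Inner input = (K'⊕ipad) ∥ m → 64 + 103 = 167 bytes.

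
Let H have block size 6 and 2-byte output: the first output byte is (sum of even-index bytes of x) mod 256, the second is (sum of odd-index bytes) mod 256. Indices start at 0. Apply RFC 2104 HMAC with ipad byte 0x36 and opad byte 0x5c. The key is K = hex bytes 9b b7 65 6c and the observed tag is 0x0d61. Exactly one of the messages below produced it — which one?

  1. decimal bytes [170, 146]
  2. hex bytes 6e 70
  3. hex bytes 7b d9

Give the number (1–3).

3

Key hex bytes 9b b7 65 6c is 4 bytes ≤ B = 6; zero-pad to 6 bytes: K' = 9b b7 65 6c 00 00.
K' ⊕ ipad = ad 81 53 5a 36 36; K' ⊕ opad = c7 eb 39 30 5c 5c.
m1: inner = H(ad 81 53 5a 36 36 aa 92) = e0 a3; tag = H(c7 eb 39 30 5c 5c e0 a3) = 3c1a
m2: inner = H(ad 81 53 5a 36 36 6e 70) = a4 81; tag = H(c7 eb 39 30 5c 5c a4 81) = 00f8
m3: inner = H(ad 81 53 5a 36 36 7b d9) = b1 ea; tag = H(c7 eb 39 30 5c 5c b1 ea) = 0d61 ← matches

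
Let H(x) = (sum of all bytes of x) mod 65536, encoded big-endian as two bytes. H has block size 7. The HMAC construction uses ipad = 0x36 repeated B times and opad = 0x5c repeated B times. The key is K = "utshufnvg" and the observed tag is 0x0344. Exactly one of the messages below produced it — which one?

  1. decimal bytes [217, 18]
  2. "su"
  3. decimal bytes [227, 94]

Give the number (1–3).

3

Key "utshufnvg" = 75 74 73 68 75 66 6e 76 67 is 9 bytes > B = 7, so hash it first: H(key) = 03 ea, then zero-pad to 7 bytes: K' = 03 ea 00 00 00 00 00.
K' ⊕ ipad = 35 dc 36 36 36 36 36; K' ⊕ opad = 5f b6 5c 5c 5c 5c 5c.
m1: inner = H(35 dc 36 36 36 36 36 d9 12) = 03 0a; tag = H(5f b6 5c 5c 5c 5c 5c 03 0a) = 02ee
m2: inner = H(35 dc 36 36 36 36 36 73 75) = 03 07; tag = H(5f b6 5c 5c 5c 5c 5c 03 07) = 02eb
m3: inner = H(35 dc 36 36 36 36 36 e3 5e) = 03 60; tag = H(5f b6 5c 5c 5c 5c 5c 03 60) = 0344 ← matches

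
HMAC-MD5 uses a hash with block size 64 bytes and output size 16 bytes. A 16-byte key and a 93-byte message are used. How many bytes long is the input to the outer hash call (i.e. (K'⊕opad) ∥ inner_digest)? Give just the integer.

80

Key is 16 ≤ 64 bytes, zero-padded: |K'| = 64.
Outer input = (K'⊕opad) ∥ H(inner) → 64 + 16 = 80 bytes.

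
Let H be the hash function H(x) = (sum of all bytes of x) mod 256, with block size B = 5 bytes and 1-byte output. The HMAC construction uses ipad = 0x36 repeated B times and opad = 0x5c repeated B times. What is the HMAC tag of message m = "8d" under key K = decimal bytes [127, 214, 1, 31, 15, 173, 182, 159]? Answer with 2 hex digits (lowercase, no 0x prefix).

Key decimal bytes [127, 214, 1, 31, 15, 173, 182, 159] = 7f d6 01 1f 0f ad b6 9f is 8 bytes > B = 5, so hash it first: H(key) = 86, then zero-pad to 5 bytes: K' = 86 00 00 00 00.
K' ⊕ ipad = b0 36 36 36 36.  K' ⊕ opad = da 5c 5c 5c 5c.
Inner input = (K'⊕ipad) ∥ m = b0 36 36 36 36 ∥ 38 64.
Inner hash: sum = 176+54+54+54+54+56+100 = 548; mod 256 = 36 → 24.
Outer input = (K'⊕opad) ∥ inner = da 5c 5c 5c 5c ∥ 24.
Outer hash (tag): sum = 218+92+92+92+92+36 = 622; mod 256 = 110 → 6e.

6e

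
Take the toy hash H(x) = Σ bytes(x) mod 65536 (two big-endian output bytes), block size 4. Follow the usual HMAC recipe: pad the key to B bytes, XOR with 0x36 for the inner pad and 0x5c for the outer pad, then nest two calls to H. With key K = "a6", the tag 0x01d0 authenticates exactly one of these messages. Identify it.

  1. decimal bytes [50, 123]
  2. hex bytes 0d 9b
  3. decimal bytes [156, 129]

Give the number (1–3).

1

Key "a6" = 61 36 is 2 bytes ≤ B = 4; zero-pad to 4 bytes: K' = 61 36 00 00.
K' ⊕ ipad = 57 00 36 36; K' ⊕ opad = 3d 6a 5c 5c.
m1: inner = H(57 00 36 36 32 7b) = 01 70; tag = H(3d 6a 5c 5c 01 70) = 01d0 ← matches
m2: inner = H(57 00 36 36 0d 9b) = 01 6b; tag = H(3d 6a 5c 5c 01 6b) = 01cb
m3: inner = H(57 00 36 36 9c 81) = 01 e0; tag = H(3d 6a 5c 5c 01 e0) = 0240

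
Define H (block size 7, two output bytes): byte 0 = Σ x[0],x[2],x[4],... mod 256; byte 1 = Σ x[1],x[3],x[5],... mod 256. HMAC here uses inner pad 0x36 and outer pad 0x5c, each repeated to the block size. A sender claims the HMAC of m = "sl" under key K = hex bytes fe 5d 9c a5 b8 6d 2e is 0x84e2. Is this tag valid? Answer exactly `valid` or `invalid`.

Key hex bytes fe 5d 9c a5 b8 6d 2e is exactly B = 7 bytes: K' = fe 5d 9c a5 b8 6d 2e.
K' ⊕ ipad = c8 6b aa 93 8e 5b 18; K' ⊕ opad = a2 01 c0 f9 e4 31 72.
Inner hash: even-index sum = 644 mod 256 = 132; odd-index sum = 460 mod 256 = 204 → 84 cc.
Outer hash (recomputed tag): even-index sum = 900 mod 256 = 132; odd-index sum = 431 mod 256 = 175 → 84 af.
Recomputed tag = 84af; claimed = 84e2 → mismatch.

invalid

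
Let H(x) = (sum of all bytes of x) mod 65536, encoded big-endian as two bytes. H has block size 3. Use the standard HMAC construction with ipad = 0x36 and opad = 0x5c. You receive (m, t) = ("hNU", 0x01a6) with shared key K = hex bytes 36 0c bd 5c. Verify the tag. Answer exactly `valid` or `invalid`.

Key hex bytes 36 0c bd 5c is 4 bytes > B = 3, so hash it first: H(key) = 01 5b, then zero-pad to 3 bytes: K' = 01 5b 00.
K' ⊕ ipad = 37 6d 36; K' ⊕ opad = 5d 07 5c.
Inner hash: sum = 55+109+54+104+78+85 = 485 → 01 e5.
Outer hash (recomputed tag): sum = 93+7+92+1+229 = 422 → 01 a6.
Recomputed tag = 01a6; claimed = 01a6 → match.

valid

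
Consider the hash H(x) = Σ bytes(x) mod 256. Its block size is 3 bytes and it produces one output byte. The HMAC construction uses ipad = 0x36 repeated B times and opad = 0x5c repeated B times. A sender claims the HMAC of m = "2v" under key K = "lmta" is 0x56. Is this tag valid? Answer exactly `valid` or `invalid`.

valid

Key "lmta" = 6c 6d 74 61 is 4 bytes > B = 3, so hash it first: H(key) = ae, then zero-pad to 3 bytes: K' = ae 00 00.
K' ⊕ ipad = 98 36 36; K' ⊕ opad = f2 5c 5c.
Inner hash: sum = 152+54+54+50+118 = 428; mod 256 = 172 → ac.
Outer hash (recomputed tag): sum = 242+92+92+172 = 598; mod 256 = 86 → 56.
Recomputed tag = 56; claimed = 56 → match.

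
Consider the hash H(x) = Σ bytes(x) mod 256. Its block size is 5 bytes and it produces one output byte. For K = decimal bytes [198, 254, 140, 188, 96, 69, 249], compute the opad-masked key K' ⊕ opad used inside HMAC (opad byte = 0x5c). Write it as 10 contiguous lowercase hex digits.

f65c5c5c5c

Key decimal bytes [198, 254, 140, 188, 96, 69, 249] = c6 fe 8c bc 60 45 f9 is 7 bytes > B = 5, so hash it first: H(key) = aa, then zero-pad to 5 bytes: K' = aa 00 00 00 00.
XOR each byte with 0x5c: aa⊕5c=f6, 00⊕5c=5c, 00⊕5c=5c, 00⊕5c=5c, 00⊕5c=5c.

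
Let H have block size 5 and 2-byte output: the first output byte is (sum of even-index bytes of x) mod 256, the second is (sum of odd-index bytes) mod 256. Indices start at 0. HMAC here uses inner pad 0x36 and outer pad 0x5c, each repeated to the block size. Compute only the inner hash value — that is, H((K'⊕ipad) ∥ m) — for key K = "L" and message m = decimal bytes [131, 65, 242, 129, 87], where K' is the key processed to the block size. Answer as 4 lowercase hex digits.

a838

Key "L" = 4c is 1 byte ≤ B = 5; zero-pad to 5 bytes: K' = 4c 00 00 00 00.
K' ⊕ ipad = 7a 36 36 36 36.
Inner input = 7a 36 36 36 36 ∥ 83 41 f2 81 57.
Inner hash: even-index sum = 424 mod 256 = 168; odd-index sum = 568 mod 256 = 56 → a8 38.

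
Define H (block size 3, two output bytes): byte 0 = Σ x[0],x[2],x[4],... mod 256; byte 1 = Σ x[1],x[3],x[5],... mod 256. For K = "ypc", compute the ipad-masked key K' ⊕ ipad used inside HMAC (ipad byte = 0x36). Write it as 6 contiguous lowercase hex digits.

Key "ypc" = 79 70 63 is exactly B = 3 bytes: K' = 79 70 63.
XOR each byte with 0x36: 79⊕36=4f, 70⊕36=46, 63⊕36=55.

4f4655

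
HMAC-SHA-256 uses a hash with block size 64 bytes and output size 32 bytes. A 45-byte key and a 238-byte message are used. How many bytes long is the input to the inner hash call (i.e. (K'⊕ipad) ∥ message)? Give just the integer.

302

Key is 45 ≤ 64 bytes, zero-padded: |K'| = 64.
Inner input = (K'⊕ipad) ∥ m → 64 + 238 = 302 bytes.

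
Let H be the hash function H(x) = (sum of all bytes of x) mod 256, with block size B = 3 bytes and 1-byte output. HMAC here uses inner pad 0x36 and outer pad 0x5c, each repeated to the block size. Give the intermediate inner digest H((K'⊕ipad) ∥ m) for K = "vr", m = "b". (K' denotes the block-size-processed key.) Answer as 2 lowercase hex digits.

1c

Key "vr" = 76 72 is 2 bytes ≤ B = 3; zero-pad to 3 bytes: K' = 76 72 00.
K' ⊕ ipad = 40 44 36.
Inner input = 40 44 36 ∥ 62.
Inner hash: sum = 64+68+54+98 = 284; mod 256 = 28 → 1c.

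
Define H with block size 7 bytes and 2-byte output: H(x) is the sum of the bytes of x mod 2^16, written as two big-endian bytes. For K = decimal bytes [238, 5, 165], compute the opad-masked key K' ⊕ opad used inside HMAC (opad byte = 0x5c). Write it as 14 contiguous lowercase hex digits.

Key decimal bytes [238, 5, 165] = ee 05 a5 is 3 bytes ≤ B = 7; zero-pad to 7 bytes: K' = ee 05 a5 00 00 00 00.
XOR each byte with 0x5c: ee⊕5c=b2, 05⊕5c=59, a5⊕5c=f9, 00⊕5c=5c, 00⊕5c=5c, 00⊕5c=5c, 00⊕5c=5c.

b259f95c5c5c5c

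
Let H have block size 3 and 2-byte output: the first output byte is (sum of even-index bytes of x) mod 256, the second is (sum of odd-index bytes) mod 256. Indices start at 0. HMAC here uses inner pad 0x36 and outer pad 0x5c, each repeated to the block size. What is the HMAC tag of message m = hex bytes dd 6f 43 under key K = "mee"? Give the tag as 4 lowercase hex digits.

Key "mee" = 6d 65 65 is exactly B = 3 bytes: K' = 6d 65 65.
K' ⊕ ipad = 5b 53 53.  K' ⊕ opad = 31 39 39.
Inner input = (K'⊕ipad) ∥ m = 5b 53 53 ∥ dd 6f 43.
Inner hash: even-index sum = 285 mod 256 = 29; odd-index sum = 371 mod 256 = 115 → 1d 73.
Outer input = (K'⊕opad) ∥ inner = 31 39 39 ∥ 1d 73.
Outer hash (tag): even-index sum = 221 mod 256 = 221; odd-index sum = 86 mod 256 = 86 → dd 56.

dd56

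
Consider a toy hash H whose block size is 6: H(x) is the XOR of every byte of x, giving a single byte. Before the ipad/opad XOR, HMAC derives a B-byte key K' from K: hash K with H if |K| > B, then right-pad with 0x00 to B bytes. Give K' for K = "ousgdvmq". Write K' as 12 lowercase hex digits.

|K| = 8 > B = 6, so first hash the key.
H(K): XOR 6f⊕75⊕73⊕67⊕64⊕76⊕6d⊕71 = 00.
Zero-pad H(K) = 00 to 6 bytes: K' = 00 00 00 00 00 00.

000000000000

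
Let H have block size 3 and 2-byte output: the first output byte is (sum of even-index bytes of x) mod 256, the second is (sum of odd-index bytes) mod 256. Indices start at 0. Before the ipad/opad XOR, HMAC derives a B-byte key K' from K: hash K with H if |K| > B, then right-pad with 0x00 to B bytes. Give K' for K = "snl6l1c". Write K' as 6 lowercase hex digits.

|K| = 7 > B = 3, so first hash the key.
H(K): even-index sum = 430 mod 256 = 174; odd-index sum = 213 mod 256 = 213 → ae d5.
Zero-pad H(K) = ae d5 to 3 bytes: K' = ae d5 00.

aed500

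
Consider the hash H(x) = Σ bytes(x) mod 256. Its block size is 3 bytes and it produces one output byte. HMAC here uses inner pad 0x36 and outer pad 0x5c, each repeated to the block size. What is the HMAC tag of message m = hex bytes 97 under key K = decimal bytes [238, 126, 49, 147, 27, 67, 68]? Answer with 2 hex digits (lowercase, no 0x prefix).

Key decimal bytes [238, 126, 49, 147, 27, 67, 68] = ee 7e 31 93 1b 43 44 is 7 bytes > B = 3, so hash it first: H(key) = d2, then zero-pad to 3 bytes: K' = d2 00 00.
K' ⊕ ipad = e4 36 36.  K' ⊕ opad = 8e 5c 5c.
Inner input = (K'⊕ipad) ∥ m = e4 36 36 ∥ 97.
Inner hash: sum = 228+54+54+151 = 487; mod 256 = 231 → e7.
Outer input = (K'⊕opad) ∥ inner = 8e 5c 5c ∥ e7.
Outer hash (tag): sum = 142+92+92+231 = 557; mod 256 = 45 → 2d.

2d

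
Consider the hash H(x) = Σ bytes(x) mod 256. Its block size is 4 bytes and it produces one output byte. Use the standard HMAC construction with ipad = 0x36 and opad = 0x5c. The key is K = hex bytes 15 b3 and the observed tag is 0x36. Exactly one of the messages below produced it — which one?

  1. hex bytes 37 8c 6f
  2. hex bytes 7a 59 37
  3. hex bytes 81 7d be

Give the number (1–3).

Key hex bytes 15 b3 is 2 bytes ≤ B = 4; zero-pad to 4 bytes: K' = 15 b3 00 00.
K' ⊕ ipad = 23 85 36 36; K' ⊕ opad = 49 ef 5c 5c.
m1: inner = H(23 85 36 36 37 8c 6f) = 46; tag = H(49 ef 5c 5c 46) = 36 ← matches
m2: inner = H(23 85 36 36 7a 59 37) = 1e; tag = H(49 ef 5c 5c 1e) = 0e
m3: inner = H(23 85 36 36 81 7d be) = d0; tag = H(49 ef 5c 5c d0) = c0

1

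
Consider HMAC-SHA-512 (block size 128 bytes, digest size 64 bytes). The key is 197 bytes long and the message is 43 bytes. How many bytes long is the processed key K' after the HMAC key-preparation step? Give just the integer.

128

Key is 197 > 128 bytes, so it is hashed to 64 bytes then zero-padded to 128: |K'| = 128.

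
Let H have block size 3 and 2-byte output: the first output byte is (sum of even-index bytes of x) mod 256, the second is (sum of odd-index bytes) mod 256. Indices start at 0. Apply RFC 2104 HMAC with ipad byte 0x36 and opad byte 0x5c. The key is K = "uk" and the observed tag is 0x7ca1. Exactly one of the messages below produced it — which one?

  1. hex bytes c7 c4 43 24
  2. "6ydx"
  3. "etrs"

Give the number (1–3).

2

Key "uk" = 75 6b is 2 bytes ≤ B = 3; zero-pad to 3 bytes: K' = 75 6b 00.
K' ⊕ ipad = 43 5d 36; K' ⊕ opad = 29 37 5c.
m1: inner = H(43 5d 36 c7 c4 43 24) = 61 67; tag = H(29 37 5c 61 67) = ec98
m2: inner = H(43 5d 36 36 79 64 78) = 6a f7; tag = H(29 37 5c 6a f7) = 7ca1 ← matches
m3: inner = H(43 5d 36 65 74 72 73) = 60 34; tag = H(29 37 5c 60 34) = b997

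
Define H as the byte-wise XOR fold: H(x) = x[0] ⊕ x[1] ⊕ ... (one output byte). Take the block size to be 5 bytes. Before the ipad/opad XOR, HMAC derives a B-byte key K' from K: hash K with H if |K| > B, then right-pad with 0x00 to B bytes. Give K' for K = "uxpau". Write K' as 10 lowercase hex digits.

Key "uxpau" = 75 78 70 61 75 is exactly B = 5 bytes: K' = 75 78 70 61 75.

7578706175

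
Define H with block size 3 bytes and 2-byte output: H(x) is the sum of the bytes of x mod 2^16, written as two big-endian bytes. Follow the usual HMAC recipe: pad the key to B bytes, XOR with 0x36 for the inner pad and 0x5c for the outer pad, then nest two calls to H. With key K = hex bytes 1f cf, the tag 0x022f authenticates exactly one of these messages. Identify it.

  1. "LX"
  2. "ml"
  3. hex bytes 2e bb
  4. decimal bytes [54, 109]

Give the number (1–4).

1

Key hex bytes 1f cf is 2 bytes ≤ B = 3; zero-pad to 3 bytes: K' = 1f cf 00.
K' ⊕ ipad = 29 f9 36; K' ⊕ opad = 43 93 5c.
m1: inner = H(29 f9 36 4c 58) = 01 fc; tag = H(43 93 5c 01 fc) = 022f ← matches
m2: inner = H(29 f9 36 6d 6c) = 02 31; tag = H(43 93 5c 02 31) = 0165
m3: inner = H(29 f9 36 2e bb) = 02 41; tag = H(43 93 5c 02 41) = 0175
m4: inner = H(29 f9 36 36 6d) = 01 fb; tag = H(43 93 5c 01 fb) = 022e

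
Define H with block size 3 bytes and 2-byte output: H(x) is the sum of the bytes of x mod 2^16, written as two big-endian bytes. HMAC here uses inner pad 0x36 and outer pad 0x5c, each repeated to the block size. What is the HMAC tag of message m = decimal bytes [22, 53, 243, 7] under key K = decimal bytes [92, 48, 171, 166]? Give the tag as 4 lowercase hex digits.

Key decimal bytes [92, 48, 171, 166] = 5c 30 ab a6 is 4 bytes > B = 3, so hash it first: H(key) = 01 dd, then zero-pad to 3 bytes: K' = 01 dd 00.
K' ⊕ ipad = 37 eb 36.  K' ⊕ opad = 5d 81 5c.
Inner input = (K'⊕ipad) ∥ m = 37 eb 36 ∥ 16 35 f3 07.
Inner hash: sum = 55+235+54+22+53+243+7 = 669 → 02 9d.
Outer input = (K'⊕opad) ∥ inner = 5d 81 5c ∥ 02 9d.
Outer hash (tag): sum = 93+129+92+2+157 = 473 → 01 d9.

01d9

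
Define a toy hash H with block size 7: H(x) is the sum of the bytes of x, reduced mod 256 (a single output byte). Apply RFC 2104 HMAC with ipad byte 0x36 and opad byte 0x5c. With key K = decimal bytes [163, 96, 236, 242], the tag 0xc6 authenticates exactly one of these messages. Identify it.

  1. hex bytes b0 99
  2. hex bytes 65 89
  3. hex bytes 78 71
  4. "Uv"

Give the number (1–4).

2

Key decimal bytes [163, 96, 236, 242] = a3 60 ec f2 is 4 bytes ≤ B = 7; zero-pad to 7 bytes: K' = a3 60 ec f2 00 00 00.
K' ⊕ ipad = 95 56 da c4 36 36 36; K' ⊕ opad = ff 3c b0 ae 5c 5c 5c.
m1: inner = H(95 56 da c4 36 36 36 b0 99) = 74; tag = H(ff 3c b0 ae 5c 5c 5c 74) = 21
m2: inner = H(95 56 da c4 36 36 36 65 89) = 19; tag = H(ff 3c b0 ae 5c 5c 5c 19) = c6 ← matches
m3: inner = H(95 56 da c4 36 36 36 78 71) = 14; tag = H(ff 3c b0 ae 5c 5c 5c 14) = c1
m4: inner = H(95 56 da c4 36 36 36 55 76) = f6; tag = H(ff 3c b0 ae 5c 5c 5c f6) = a3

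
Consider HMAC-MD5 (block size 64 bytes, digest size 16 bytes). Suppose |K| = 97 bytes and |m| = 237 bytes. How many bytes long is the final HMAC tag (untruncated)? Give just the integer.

The tag is one MD5 digest: 16 bytes.

16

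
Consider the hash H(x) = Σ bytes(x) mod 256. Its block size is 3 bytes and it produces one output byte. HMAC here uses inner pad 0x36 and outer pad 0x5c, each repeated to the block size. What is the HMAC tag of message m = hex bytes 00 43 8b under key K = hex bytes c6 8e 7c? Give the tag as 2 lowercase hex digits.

Key hex bytes c6 8e 7c is exactly B = 3 bytes: K' = c6 8e 7c.
K' ⊕ ipad = f0 b8 4a.  K' ⊕ opad = 9a d2 20.
Inner input = (K'⊕ipad) ∥ m = f0 b8 4a ∥ 00 43 8b.
Inner hash: sum = 240+184+74+0+67+139 = 704; mod 256 = 192 → c0.
Outer input = (K'⊕opad) ∥ inner = 9a d2 20 ∥ c0.
Outer hash (tag): sum = 154+210+32+192 = 588; mod 256 = 76 → 4c.

4c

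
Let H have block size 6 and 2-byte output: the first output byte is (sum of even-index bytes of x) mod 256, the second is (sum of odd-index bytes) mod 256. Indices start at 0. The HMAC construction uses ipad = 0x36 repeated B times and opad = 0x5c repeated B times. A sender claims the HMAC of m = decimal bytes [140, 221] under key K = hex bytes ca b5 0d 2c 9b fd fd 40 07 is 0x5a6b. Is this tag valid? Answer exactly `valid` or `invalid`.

Key hex bytes ca b5 0d 2c 9b fd fd 40 07 is 9 bytes > B = 6, so hash it first: H(key) = 76 1e, then zero-pad to 6 bytes: K' = 76 1e 00 00 00 00.
K' ⊕ ipad = 40 28 36 36 36 36; K' ⊕ opad = 2a 42 5c 5c 5c 5c.
Inner hash: even-index sum = 312 mod 256 = 56; odd-index sum = 369 mod 256 = 113 → 38 71.
Outer hash (recomputed tag): even-index sum = 282 mod 256 = 26; odd-index sum = 363 mod 256 = 107 → 1a 6b.
Recomputed tag = 1a6b; claimed = 5a6b → mismatch.

invalid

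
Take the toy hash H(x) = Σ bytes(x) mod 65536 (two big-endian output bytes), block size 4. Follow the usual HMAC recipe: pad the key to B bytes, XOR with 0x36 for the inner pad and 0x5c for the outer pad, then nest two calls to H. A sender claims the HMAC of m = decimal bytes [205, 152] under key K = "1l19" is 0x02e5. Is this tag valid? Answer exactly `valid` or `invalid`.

invalid

Key "1l19" = 31 6c 31 39 is exactly B = 4 bytes: K' = 31 6c 31 39.
K' ⊕ ipad = 07 5a 07 0f; K' ⊕ opad = 6d 30 6d 65.
Inner hash: sum = 7+90+7+15+205+152 = 476 → 01 dc.
Outer hash (recomputed tag): sum = 109+48+109+101+1+220 = 588 → 02 4c.
Recomputed tag = 024c; claimed = 02e5 → mismatch.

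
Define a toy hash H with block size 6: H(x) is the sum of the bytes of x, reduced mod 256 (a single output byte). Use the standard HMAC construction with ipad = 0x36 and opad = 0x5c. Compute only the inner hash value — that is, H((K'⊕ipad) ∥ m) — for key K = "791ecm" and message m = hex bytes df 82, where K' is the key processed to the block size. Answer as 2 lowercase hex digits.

7b

Key "791ecm" = 37 39 31 65 63 6d is exactly B = 6 bytes: K' = 37 39 31 65 63 6d.
K' ⊕ ipad = 01 0f 07 53 55 5b.
Inner input = 01 0f 07 53 55 5b ∥ df 82.
Inner hash: sum = 1+15+7+83+85+91+223+130 = 635; mod 256 = 123 → 7b.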